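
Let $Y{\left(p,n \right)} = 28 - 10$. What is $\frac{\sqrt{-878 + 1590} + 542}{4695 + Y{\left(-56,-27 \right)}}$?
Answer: $\frac{542}{4713} + \frac{2 \sqrt{178}}{4713} \approx 0.12066$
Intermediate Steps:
$Y{\left(p,n \right)} = 18$ ($Y{\left(p,n \right)} = 28 - 10 = 18$)
$\frac{\sqrt{-878 + 1590} + 542}{4695 + Y{\left(-56,-27 \right)}} = \frac{\sqrt{-878 + 1590} + 542}{4695 + 18} = \frac{\sqrt{712} + 542}{4713} = \left(2 \sqrt{178} + 542\right) \frac{1}{4713} = \left(542 + 2 \sqrt{178}\right) \frac{1}{4713} = \frac{542}{4713} + \frac{2 \sqrt{178}}{4713}$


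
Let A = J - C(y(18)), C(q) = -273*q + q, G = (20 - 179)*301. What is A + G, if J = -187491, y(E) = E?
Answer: -230454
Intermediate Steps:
G = -47859 (G = -159*301 = -47859)
C(q) = -272*q
A = -182595 (A = -187491 - (-272)*18 = -187491 - 1*(-4896) = -187491 + 4896 = -182595)
A + G = -182595 - 47859 = -230454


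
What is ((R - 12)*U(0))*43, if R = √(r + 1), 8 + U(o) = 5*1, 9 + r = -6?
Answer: 1548 - 129*I*√14 ≈ 1548.0 - 482.67*I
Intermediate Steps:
r = -15 (r = -9 - 6 = -15)
U(o) = -3 (U(o) = -8 + 5*1 = -8 + 5 = -3)
R = I*√14 (R = √(-15 + 1) = √(-14) = I*√14 ≈ 3.7417*I)
((R - 12)*U(0))*43 = ((I*√14 - 12)*(-3))*43 = ((-12 + I*√14)*(-3))*43 = (36 - 3*I*√14)*43 = 1548 - 129*I*√14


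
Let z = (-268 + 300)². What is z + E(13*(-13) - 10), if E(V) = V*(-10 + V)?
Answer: 34855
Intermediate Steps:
z = 1024 (z = 32² = 1024)
z + E(13*(-13) - 10) = 1024 + (13*(-13) - 10)*(-10 + (13*(-13) - 10)) = 1024 + (-169 - 10)*(-10 + (-169 - 10)) = 1024 - 179*(-10 - 179) = 1024 - 179*(-189) = 1024 + 33831 = 34855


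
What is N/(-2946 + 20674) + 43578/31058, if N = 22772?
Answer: 184975445/68824528 ≈ 2.6876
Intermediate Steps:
N/(-2946 + 20674) + 43578/31058 = 22772/(-2946 + 20674) + 43578/31058 = 22772/17728 + 43578*(1/31058) = 22772*(1/17728) + 21789/15529 = 5693/4432 + 21789/15529 = 184975445/68824528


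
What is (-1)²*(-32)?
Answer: -32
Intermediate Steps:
(-1)²*(-32) = 1*(-32) = -32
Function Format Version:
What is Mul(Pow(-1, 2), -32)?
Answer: -32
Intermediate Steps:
Mul(Pow(-1, 2), -32) = Mul(1, -32) = -32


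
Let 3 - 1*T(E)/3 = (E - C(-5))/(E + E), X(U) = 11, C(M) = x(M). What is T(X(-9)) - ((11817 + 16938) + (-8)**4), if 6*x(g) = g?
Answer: -1445119/44 ≈ -32844.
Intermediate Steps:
x(g) = g/6
C(M) = M/6
T(E) = 9 - 3*(5/6 + E)/(2*E) (T(E) = 9 - 3*(E - (-5)/6)/(E + E) = 9 - 3*(E - 1*(-5/6))/(2*E) = 9 - 3*(E + 5/6)*1/(2*E) = 9 - 3*(5/6 + E)*1/(2*E) = 9 - 3*(5/6 + E)/(2*E))
T(X(-9)) - ((11817 + 16938) + (-8)**4) = (5/4)*(-1 + 6*11)/11 - ((11817 + 16938) + (-8)**4) = (5/4)*(1/11)*(-1 + 66) - (28755 + 4096) = (5/4)*(1/11)*65 - 1*32851 = 325/44 - 32851 = -1445119/44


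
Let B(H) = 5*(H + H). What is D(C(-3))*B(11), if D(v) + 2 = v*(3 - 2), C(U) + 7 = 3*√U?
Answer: -990 + 330*I*√3 ≈ -990.0 + 571.58*I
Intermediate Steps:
C(U) = -7 + 3*√U
B(H) = 10*H (B(H) = 5*(2*H) = 10*H)
D(v) = -2 + v (D(v) = -2 + v*(3 - 2) = -2 + v*1 = -2 + v)
D(C(-3))*B(11) = (-2 + (-7 + 3*√(-3)))*(10*11) = (-2 + (-7 + 3*(I*√3)))*110 = (-2 + (-7 + 3*I*√3))*110 = (-9 + 3*I*√3)*110 = -990 + 330*I*√3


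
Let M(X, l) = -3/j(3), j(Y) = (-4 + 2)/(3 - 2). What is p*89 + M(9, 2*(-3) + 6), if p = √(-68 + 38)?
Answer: 3/2 + 89*I*√30 ≈ 1.5 + 487.47*I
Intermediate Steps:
p = I*√30 (p = √(-30) = I*√30 ≈ 5.4772*I)
j(Y) = -2 (j(Y) = -2/1 = -2*1 = -2)
M(X, l) = 3/2 (M(X, l) = -3/(-2) = -3*(-½) = 3/2)
p*89 + M(9, 2*(-3) + 6) = (I*√30)*89 + 3/2 = 89*I*√30 + 3/2 = 3/2 + 89*I*√30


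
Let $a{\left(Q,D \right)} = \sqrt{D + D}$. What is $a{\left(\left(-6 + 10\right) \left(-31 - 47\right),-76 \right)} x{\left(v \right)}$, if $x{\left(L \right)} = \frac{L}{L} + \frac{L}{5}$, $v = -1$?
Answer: $\frac{8 i \sqrt{38}}{5} \approx 9.8631 i$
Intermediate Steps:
$a{\left(Q,D \right)} = \sqrt{2} \sqrt{D}$ ($a{\left(Q,D \right)} = \sqrt{2 D} = \sqrt{2} \sqrt{D}$)
$x{\left(L \right)} = 1 + \frac{L}{5}$ ($x{\left(L \right)} = 1 + L \frac{1}{5} = 1 + \frac{L}{5}$)
$a{\left(\left(-6 + 10\right) \left(-31 - 47\right),-76 \right)} x{\left(v \right)} = \sqrt{2} \sqrt{-76} \left(1 + \frac{1}{5} \left(-1\right)\right) = \sqrt{2} \cdot 2 i \sqrt{19} \left(1 - \frac{1}{5}\right) = 2 i \sqrt{38} \cdot \frac{4}{5} = \frac{8 i \sqrt{38}}{5}$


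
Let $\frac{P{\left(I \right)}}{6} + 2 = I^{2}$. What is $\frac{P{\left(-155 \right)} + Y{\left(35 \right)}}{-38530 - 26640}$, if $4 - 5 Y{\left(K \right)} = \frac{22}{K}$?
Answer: $- \frac{12612134}{5702375} \approx -2.2117$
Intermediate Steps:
$P{\left(I \right)} = -12 + 6 I^{2}$
$Y{\left(K \right)} = \frac{4}{5} - \frac{22}{5 K}$ ($Y{\left(K \right)} = \frac{4}{5} - \frac{22 \frac{1}{K}}{5} = \frac{4}{5} - \frac{22}{5 K}$)
$\frac{P{\left(-155 \right)} + Y{\left(35 \right)}}{-38530 - 26640} = \frac{\left(-12 + 6 \left(-155\right)^{2}\right) + \frac{2 \left(-11 + 2 \cdot 35\right)}{5 \cdot 35}}{-38530 - 26640} = \frac{\left(-12 + 6 \cdot 24025\right) + \frac{2}{5} \cdot \frac{1}{35} \left(-11 + 70\right)}{-65170} = \left(\left(-12 + 144150\right) + \frac{2}{5} \cdot \frac{1}{35} \cdot 59\right) \left(- \frac{1}{65170}\right) = \left(144138 + \frac{118}{175}\right) \left(- \frac{1}{65170}\right) = \frac{25224268}{175} \left(- \frac{1}{65170}\right) = - \frac{12612134}{5702375}$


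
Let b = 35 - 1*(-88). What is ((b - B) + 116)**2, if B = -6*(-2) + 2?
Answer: 50625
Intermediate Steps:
B = 14 (B = 12 + 2 = 14)
b = 123 (b = 35 + 88 = 123)
((b - B) + 116)**2 = ((123 - 1*14) + 116)**2 = ((123 - 14) + 116)**2 = (109 + 116)**2 = 225**2 = 50625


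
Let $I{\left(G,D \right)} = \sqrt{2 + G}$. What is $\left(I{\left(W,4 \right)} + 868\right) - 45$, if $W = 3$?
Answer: $823 + \sqrt{5} \approx 825.24$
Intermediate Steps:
$\left(I{\left(W,4 \right)} + 868\right) - 45 = \left(\sqrt{2 + 3} + 868\right) - 45 = \left(\sqrt{5} + 868\right) - 45 = \left(868 + \sqrt{5}\right) - 45 = 823 + \sqrt{5}$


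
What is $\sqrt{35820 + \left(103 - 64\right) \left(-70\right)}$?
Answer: $\sqrt{33090} \approx 181.91$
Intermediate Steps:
$\sqrt{35820 + \left(103 - 64\right) \left(-70\right)} = \sqrt{35820 + 39 \left(-70\right)} = \sqrt{35820 - 2730} = \sqrt{33090}$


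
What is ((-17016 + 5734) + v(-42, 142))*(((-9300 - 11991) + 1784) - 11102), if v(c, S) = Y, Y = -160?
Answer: 350228178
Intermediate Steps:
v(c, S) = -160
((-17016 + 5734) + v(-42, 142))*(((-9300 - 11991) + 1784) - 11102) = ((-17016 + 5734) - 160)*(((-9300 - 11991) + 1784) - 11102) = (-11282 - 160)*((-21291 + 1784) - 11102) = -11442*(-19507 - 11102) = -11442*(-30609) = 350228178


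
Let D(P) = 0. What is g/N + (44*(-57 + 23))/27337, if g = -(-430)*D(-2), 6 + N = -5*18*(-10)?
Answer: -1496/27337 ≈ -0.054724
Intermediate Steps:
N = 894 (N = -6 - 5*18*(-10) = -6 - 90*(-10) = -6 + 900 = 894)
g = 0 (g = -(-430)*0 = -1*0 = 0)
g/N + (44*(-57 + 23))/27337 = 0/894 + (44*(-57 + 23))/27337 = 0*(1/894) + (44*(-34))*(1/27337) = 0 - 1496*1/27337 = 0 - 1496/27337 = -1496/27337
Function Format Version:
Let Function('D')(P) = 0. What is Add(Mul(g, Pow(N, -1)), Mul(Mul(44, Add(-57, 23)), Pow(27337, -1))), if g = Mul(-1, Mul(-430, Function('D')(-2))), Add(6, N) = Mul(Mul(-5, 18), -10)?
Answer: Rational(-1496, 27337) ≈ -0.054724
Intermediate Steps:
N = 894 (N = Add(-6, Mul(Mul(-5, 18), -10)) = Add(-6, Mul(-90, -10)) = Add(-6, 900) = 894)
g = 0 (g = Mul(-1, Mul(-430, 0)) = Mul(-1, 0) = 0)
Add(Mul(g, Pow(N, -1)), Mul(Mul(44, Add(-57, 23)), Pow(27337, -1))) = Add(Mul(0, Pow(894, -1)), Mul(Mul(44, Add(-57, 23)), Pow(27337, -1))) = Add(Mul(0, Rational(1, 894)), Mul(Mul(44, -34), Rational(1, 27337))) = Add(0, Mul(-1496, Rational(1, 27337))) = Add(0, Rational(-1496, 27337)) = Rational(-1496, 27337)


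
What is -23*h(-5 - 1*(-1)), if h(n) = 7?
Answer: -161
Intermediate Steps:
-23*h(-5 - 1*(-1)) = -23*7 = -161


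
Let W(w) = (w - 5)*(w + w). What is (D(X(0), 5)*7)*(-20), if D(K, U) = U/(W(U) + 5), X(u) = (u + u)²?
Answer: -140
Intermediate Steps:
X(u) = 4*u² (X(u) = (2*u)² = 4*u²)
W(w) = 2*w*(-5 + w) (W(w) = (-5 + w)*(2*w) = 2*w*(-5 + w))
D(K, U) = U/(5 + 2*U*(-5 + U)) (D(K, U) = U/(2*U*(-5 + U) + 5) = U/(5 + 2*U*(-5 + U)))
(D(X(0), 5)*7)*(-20) = ((5/(5 + 2*5*(-5 + 5)))*7)*(-20) = ((5/(5 + 2*5*0))*7)*(-20) = ((5/(5 + 0))*7)*(-20) = ((5/5)*7)*(-20) = ((5*(⅕))*7)*(-20) = (1*7)*(-20) = 7*(-20) = -140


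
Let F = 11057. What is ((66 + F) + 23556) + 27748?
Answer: 62427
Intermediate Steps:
((66 + F) + 23556) + 27748 = ((66 + 11057) + 23556) + 27748 = (11123 + 23556) + 27748 = 34679 + 27748 = 62427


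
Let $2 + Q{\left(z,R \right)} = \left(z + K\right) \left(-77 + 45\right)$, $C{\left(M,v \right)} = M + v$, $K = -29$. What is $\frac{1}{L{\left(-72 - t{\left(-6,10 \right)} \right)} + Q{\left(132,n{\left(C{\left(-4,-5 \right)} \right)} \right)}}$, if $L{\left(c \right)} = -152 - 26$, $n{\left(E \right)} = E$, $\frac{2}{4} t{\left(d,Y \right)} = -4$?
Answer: $- \frac{1}{3476} \approx -0.00028769$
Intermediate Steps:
$t{\left(d,Y \right)} = -8$ ($t{\left(d,Y \right)} = 2 \left(-4\right) = -8$)
$L{\left(c \right)} = -178$
$Q{\left(z,R \right)} = 926 - 32 z$ ($Q{\left(z,R \right)} = -2 + \left(z - 29\right) \left(-77 + 45\right) = -2 + \left(-29 + z\right) \left(-32\right) = -2 - \left(-928 + 32 z\right) = 926 - 32 z$)
$\frac{1}{L{\left(-72 - t{\left(-6,10 \right)} \right)} + Q{\left(132,n{\left(C{\left(-4,-5 \right)} \right)} \right)}} = \frac{1}{-178 + \left(926 - 4224\right)} = \frac{1}{-178 - 3298} = \frac{1}{-3476} = - \frac{1}{3476}$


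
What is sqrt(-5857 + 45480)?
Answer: sqrt(39623) ≈ 199.06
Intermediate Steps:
sqrt(-5857 + 45480) = sqrt(39623)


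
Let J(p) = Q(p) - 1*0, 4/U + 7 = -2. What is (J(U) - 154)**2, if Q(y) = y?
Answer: 1932100/81 ≈ 23853.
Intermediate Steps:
U = -4/9 (U = 4/(-7 - 2) = 4/(-9) = 4*(-1/9) = -4/9 ≈ -0.44444)
J(p) = p (J(p) = p - 1*0 = p + 0 = p)
(J(U) - 154)**2 = (-4/9 - 154)**2 = (-1390/9)**2 = 1932100/81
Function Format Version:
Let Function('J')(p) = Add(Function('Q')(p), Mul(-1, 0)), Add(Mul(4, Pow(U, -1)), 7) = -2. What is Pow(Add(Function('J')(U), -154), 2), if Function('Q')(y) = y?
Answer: Rational(1932100, 81) ≈ 23853.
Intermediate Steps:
U = Rational(-4, 9) (U = Mul(4, Pow(Add(-7, -2), -1)) = Mul(4, Pow(-9, -1)) = Mul(4, Rational(-1, 9)) = Rational(-4, 9) ≈ -0.44444)
Function('J')(p) = p (Function('J')(p) = Add(p, Mul(-1, 0)) = Add(p, 0) = p)
Pow(Add(Function('J')(U), -154), 2) = Pow(Add(Rational(-4, 9), -154), 2) = Pow(Rational(-1390, 9), 2) = Rational(1932100, 81)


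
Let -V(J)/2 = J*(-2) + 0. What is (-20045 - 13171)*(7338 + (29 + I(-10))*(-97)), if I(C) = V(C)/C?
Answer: -137414592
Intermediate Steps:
V(J) = 4*J (V(J) = -2*(J*(-2) + 0) = -2*(-2*J + 0) = -(-4)*J = 4*J)
I(C) = 4 (I(C) = (4*C)/C = 4)
(-20045 - 13171)*(7338 + (29 + I(-10))*(-97)) = (-20045 - 13171)*(7338 + (29 + 4)*(-97)) = -33216*(7338 + 33*(-97)) = -33216*(7338 - 3201) = -33216*4137 = -137414592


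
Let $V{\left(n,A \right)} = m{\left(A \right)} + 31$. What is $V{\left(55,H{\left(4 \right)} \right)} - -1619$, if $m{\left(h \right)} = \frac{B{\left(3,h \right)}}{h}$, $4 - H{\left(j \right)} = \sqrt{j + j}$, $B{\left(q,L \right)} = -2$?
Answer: $1649 - \frac{\sqrt{2}}{2} \approx 1648.3$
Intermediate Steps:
$H{\left(j \right)} = 4 - \sqrt{2} \sqrt{j}$ ($H{\left(j \right)} = 4 - \sqrt{j + j} = 4 - \sqrt{2 j} = 4 - \sqrt{2} \sqrt{j}$)
$m{\left(h \right)} = - \frac{2}{h}$
$V{\left(n,A \right)} = 31 - \frac{2}{A}$ ($V{\left(n,A \right)} = - \frac{2}{A} + 31 = 31 - \frac{2}{A}$)
$V{\left(55,H{\left(4 \right)} \right)} - -1619 = \left(31 - \frac{2}{4 - \sqrt{2} \sqrt{4}}\right) - -1619 = \left(31 - \frac{2}{4 - \sqrt{2} \cdot 2}\right) + 1619 = \left(31 - \frac{2}{4 - 2 \sqrt{2}}\right) + 1619 = 1650 - \frac{2}{4 - 2 \sqrt{2}}$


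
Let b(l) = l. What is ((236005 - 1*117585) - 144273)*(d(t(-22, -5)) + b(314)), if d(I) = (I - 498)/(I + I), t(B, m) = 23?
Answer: -361140557/46 ≈ -7.8509e+6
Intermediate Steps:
d(I) = (-498 + I)/(2*I) (d(I) = (-498 + I)/((2*I)) = (-498 + I)*(1/(2*I)) = (-498 + I)/(2*I))
((236005 - 1*117585) - 144273)*(d(t(-22, -5)) + b(314)) = ((236005 - 1*117585) - 144273)*((½)*(-498 + 23)/23 + 314) = ((236005 - 117585) - 144273)*((½)*(1/23)*(-475) + 314) = (118420 - 144273)*(-475/46 + 314) = -25853*13969/46 = -361140557/46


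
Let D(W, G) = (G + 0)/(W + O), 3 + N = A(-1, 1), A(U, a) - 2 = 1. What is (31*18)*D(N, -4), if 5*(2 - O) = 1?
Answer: -1240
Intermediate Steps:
O = 9/5 (O = 2 - ⅕*1 = 2 - ⅕ = 9/5 ≈ 1.8000)
A(U, a) = 3 (A(U, a) = 2 + 1 = 3)
N = 0 (N = -3 + 3 = 0)
D(W, G) = G/(9/5 + W) (D(W, G) = (G + 0)/(W + 9/5) = G/(9/5 + W))
(31*18)*D(N, -4) = (31*18)*(5*(-4)/(9 + 5*0)) = 558*(5*(-4)/(9 + 0)) = 558*(5*(-4)/9) = 558*(5*(-4)*(⅑)) = 558*(-20/9) = -1240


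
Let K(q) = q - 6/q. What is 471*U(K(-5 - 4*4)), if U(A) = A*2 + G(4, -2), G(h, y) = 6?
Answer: -116808/7 ≈ -16687.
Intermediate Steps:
K(q) = q - 6/q
U(A) = 6 + 2*A (U(A) = A*2 + 6 = 2*A + 6 = 6 + 2*A)
471*U(K(-5 - 4*4)) = 471*(6 + 2*((-5 - 4*4) - 6/(-5 - 4*4))) = 471*(6 + 2*((-5 - 16) - 6/(-5 - 16))) = 471*(6 + 2*(-21 - 6/(-21))) = 471*(6 + 2*(-21 - 6*(-1/21))) = 471*(6 + 2*(-21 + 2/7)) = 471*(6 + 2*(-145/7)) = 471*(6 - 290/7) = 471*(-248/7) = -116808/7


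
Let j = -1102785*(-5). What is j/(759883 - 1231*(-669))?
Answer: 5513925/1583422 ≈ 3.4823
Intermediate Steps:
j = 5513925
j/(759883 - 1231*(-669)) = 5513925/(759883 - 1231*(-669)) = 5513925/(759883 + 823539) = 5513925/1583422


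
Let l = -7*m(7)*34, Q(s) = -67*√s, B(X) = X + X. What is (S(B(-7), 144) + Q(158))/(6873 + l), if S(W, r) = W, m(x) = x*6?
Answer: 14/3123 + 67*√158/3123 ≈ 0.27415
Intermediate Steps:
B(X) = 2*X
m(x) = 6*x
l = -9996 (l = -42*7*34 = -7*42*34 = -294*34 = -9996)
(S(B(-7), 144) + Q(158))/(6873 + l) = (2*(-7) - 67*√158)/(6873 - 9996) = (-14 - 67*√158)/(-3123) = (-14 - 67*√158)*(-1/3123) = 14/3123 + 67*√158/3123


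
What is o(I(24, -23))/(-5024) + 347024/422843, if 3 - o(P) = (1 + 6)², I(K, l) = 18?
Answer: 881449677/1062181616 ≈ 0.82985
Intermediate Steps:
o(P) = -46 (o(P) = 3 - (1 + 6)² = 3 - 1*7² = 3 - 1*49 = 3 - 49 = -46)
o(I(24, -23))/(-5024) + 347024/422843 = -46/(-5024) + 347024/422843 = -46*(-1/5024) + 347024*(1/422843) = 23/2512 + 347024/422843 = 881449677/1062181616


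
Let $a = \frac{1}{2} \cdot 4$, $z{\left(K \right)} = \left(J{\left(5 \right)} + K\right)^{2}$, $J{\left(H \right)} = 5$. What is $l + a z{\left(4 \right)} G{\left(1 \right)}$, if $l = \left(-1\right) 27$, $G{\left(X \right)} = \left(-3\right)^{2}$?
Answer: $1431$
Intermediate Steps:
$z{\left(K \right)} = \left(5 + K\right)^{2}$
$G{\left(X \right)} = 9$
$a = 2$ ($a = \frac{1}{2} \cdot 4 = 2$)
$l = -27$
$l + a z{\left(4 \right)} G{\left(1 \right)} = -27 + 2 \left(5 + 4\right)^{2} \cdot 9 = -27 + 2 \cdot 9^{2} \cdot 9 = -27 + 2 \cdot 81 \cdot 9 = -27 + 2 \cdot 729 = -27 + 1458 = 1431$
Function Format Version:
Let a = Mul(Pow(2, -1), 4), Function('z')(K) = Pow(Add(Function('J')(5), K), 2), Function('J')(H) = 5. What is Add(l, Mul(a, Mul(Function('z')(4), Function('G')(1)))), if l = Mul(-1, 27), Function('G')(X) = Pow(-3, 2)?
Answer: 1431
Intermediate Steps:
Function('z')(K) = Pow(Add(5, K), 2)
Function('G')(X) = 9
a = 2 (a = Mul(Rational(1, 2), 4) = 2)
l = -27
Add(l, Mul(a, Mul(Function('z')(4), Function('G')(1)))) = Add(-27, Mul(2, Mul(Pow(Add(5, 4), 2), 9))) = Add(-27, Mul(2, Mul(Pow(9, 2), 9))) = Add(-27, Mul(2, Mul(81, 9))) = Add(-27, Mul(2, 729)) = Add(-27, 1458) = 1431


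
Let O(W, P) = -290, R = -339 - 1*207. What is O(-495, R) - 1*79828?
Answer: -80118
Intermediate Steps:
R = -546 (R = -339 - 207 = -546)
O(-495, R) - 1*79828 = -290 - 1*79828 = -290 - 79828 = -80118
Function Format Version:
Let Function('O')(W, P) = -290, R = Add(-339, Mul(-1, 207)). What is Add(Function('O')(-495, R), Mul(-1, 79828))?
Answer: -80118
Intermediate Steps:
R = -546 (R = Add(-339, -207) = -546)
Add(Function('O')(-495, R), Mul(-1, 79828)) = Add(-290, Mul(-1, 79828)) = Add(-290, -79828) = -80118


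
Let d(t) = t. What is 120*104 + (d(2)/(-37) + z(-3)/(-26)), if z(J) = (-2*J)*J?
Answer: 6003187/481 ≈ 12481.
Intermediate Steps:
z(J) = -2*J²
120*104 + (d(2)/(-37) + z(-3)/(-26)) = 120*104 + (2/(-37) - 2*(-3)²/(-26)) = 12480 + (2*(-1/37) - 2*9*(-1/26)) = 12480 + (-2/37 - 18*(-1/26)) = 12480 + (-2/37 + 9/13) = 12480 + 307/481 = 6003187/481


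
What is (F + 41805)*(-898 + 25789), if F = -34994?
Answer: 169532601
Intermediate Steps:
(F + 41805)*(-898 + 25789) = (-34994 + 41805)*(-898 + 25789) = 6811*24891 = 169532601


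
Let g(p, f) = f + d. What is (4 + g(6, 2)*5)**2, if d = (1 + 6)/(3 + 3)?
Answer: 14161/36 ≈ 393.36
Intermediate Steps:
d = 7/6 ≈ 1.1667
g(p, f) = 7/6 + f (g(p, f) = f + 7/6 = 7/6 + f)
(4 + g(6, 2)*5)**2 = (4 + (7/6 + 2)*5)**2 = (4 + (19/6)*5)**2 = (4 + 95/6)**2 = (119/6)**2 = 14161/36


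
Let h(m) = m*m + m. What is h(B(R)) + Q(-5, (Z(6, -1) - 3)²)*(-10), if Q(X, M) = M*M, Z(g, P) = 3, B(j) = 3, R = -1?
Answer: 12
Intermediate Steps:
Q(X, M) = M²
h(m) = m + m² (h(m) = m² + m = m + m²)
h(B(R)) + Q(-5, (Z(6, -1) - 3)²)*(-10) = 3*(1 + 3) + ((3 - 3)²)²*(-10) = 3*4 + (0²)²*(-10) = 12 + 0²*(-10) = 12 + 0*(-10) = 12 + 0 = 12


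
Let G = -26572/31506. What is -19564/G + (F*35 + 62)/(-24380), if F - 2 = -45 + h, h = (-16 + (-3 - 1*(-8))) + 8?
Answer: 12865982907/554645 ≈ 23197.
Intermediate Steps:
h = -3 (h = (-16 + (-3 + 8)) + 8 = (-16 + 5) + 8 = -11 + 8 = -3)
F = -46 (F = 2 + (-45 - 3) = 2 - 48 = -46)
G = -13286/15753 (G = -26572*1/31506 = -13286/15753 ≈ -0.84340)
-19564/G + (F*35 + 62)/(-24380) = -19564/(-13286/15753) + (-46*35 + 62)/(-24380) = -19564*(-15753/13286) + (-1610 + 62)*(-1/24380) = 2110902/91 - 1548*(-1/24380) = 2110902/91 + 387/6095 = 12865982907/554645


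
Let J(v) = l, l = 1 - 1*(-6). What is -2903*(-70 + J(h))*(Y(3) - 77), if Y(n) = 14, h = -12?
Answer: -11522007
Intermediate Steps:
l = 7 (l = 1 + 6 = 7)
J(v) = 7
-2903*(-70 + J(h))*(Y(3) - 77) = -2903*(-70 + 7)*(14 - 77) = -(-182889)*(-63) = -2903*3969 = -11522007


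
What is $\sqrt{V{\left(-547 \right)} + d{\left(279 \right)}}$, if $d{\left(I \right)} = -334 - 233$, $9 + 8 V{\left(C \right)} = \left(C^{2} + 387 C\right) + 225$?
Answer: $20 \sqrt{26} \approx 101.98$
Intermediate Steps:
$V{\left(C \right)} = 27 + \frac{C^{2}}{8} + \frac{387 C}{8}$ ($V{\left(C \right)} = - \frac{9}{8} + \frac{\left(C^{2} + 387 C\right) + 225}{8} = - \frac{9}{8} + \frac{225 + C^{2} + 387 C}{8} = - \frac{9}{8} + \left(\frac{225}{8} + \frac{C^{2}}{8} + \frac{387 C}{8}\right) = 27 + \frac{C^{2}}{8} + \frac{387 C}{8}$)
$d{\left(I \right)} = -567$ ($d{\left(I \right)} = -334 - 233 = -567$)
$\sqrt{V{\left(-547 \right)} + d{\left(279 \right)}} = \sqrt{\left(27 + \frac{\left(-547\right)^{2}}{8} + \frac{387}{8} \left(-547\right)\right) - 567} = \sqrt{\left(27 + \frac{1}{8} \cdot 299209 - \frac{211689}{8}\right) - 567} = \sqrt{\left(27 + \frac{299209}{8} - \frac{211689}{8}\right) - 567} = \sqrt{10967 - 567} = \sqrt{10400} = 20 \sqrt{26}$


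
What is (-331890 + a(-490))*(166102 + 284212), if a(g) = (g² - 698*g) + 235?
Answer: 112787896010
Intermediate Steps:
a(g) = 235 + g² - 698*g
(-331890 + a(-490))*(166102 + 284212) = (-331890 + (235 + (-490)² - 698*(-490)))*(166102 + 284212) = (-331890 + (235 + 240100 + 342020))*450314 = (-331890 + 582355)*450314 = 250465*450314 = 112787896010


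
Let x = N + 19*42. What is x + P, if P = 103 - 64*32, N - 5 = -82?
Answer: -1224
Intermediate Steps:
N = -77 (N = 5 - 82 = -77)
P = -1945 (P = 103 - 2048 = -1945)
x = 721 (x = -77 + 19*42 = -77 + 798 = 721)
x + P = 721 - 1945 = -1224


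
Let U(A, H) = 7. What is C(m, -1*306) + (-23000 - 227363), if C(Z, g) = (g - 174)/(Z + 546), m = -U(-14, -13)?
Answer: -134946137/539 ≈ -2.5036e+5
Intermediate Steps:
m = -7 (m = -1*7 = -7)
C(Z, g) = (-174 + g)/(546 + Z)
C(m, -1*306) + (-23000 - 227363) = (-174 - 1*306)/(546 - 7) + (-23000 - 227363) = (-174 - 306)/539 - 250363 = (1/539)*(-480) - 250363 = -480/539 - 250363 = -134946137/539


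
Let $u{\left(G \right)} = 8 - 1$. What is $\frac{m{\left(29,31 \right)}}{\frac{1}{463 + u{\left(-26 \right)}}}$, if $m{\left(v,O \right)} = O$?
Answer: $14570$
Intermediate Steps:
$u{\left(G \right)} = 7$
$\frac{m{\left(29,31 \right)}}{\frac{1}{463 + u{\left(-26 \right)}}} = \frac{31}{\frac{1}{463 + 7}} = \frac{31}{\frac{1}{470}} = 31 \frac{1}{\frac{1}{470}} = 31 \cdot 470 = 14570$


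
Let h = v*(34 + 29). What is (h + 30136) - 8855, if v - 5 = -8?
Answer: 21092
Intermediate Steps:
v = -3 (v = 5 - 8 = -3)
h = -189 (h = -3*(34 + 29) = -3*63 = -189)
(h + 30136) - 8855 = (-189 + 30136) - 8855 = 29947 - 8855 = 21092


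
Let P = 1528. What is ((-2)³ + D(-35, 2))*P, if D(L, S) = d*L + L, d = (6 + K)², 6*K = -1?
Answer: -16969586/9 ≈ -1.8855e+6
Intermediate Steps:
K = -⅙ (K = (⅙)*(-1) = -⅙ ≈ -0.16667)
d = 1225/36 (d = (6 - ⅙)² = (35/6)² = 1225/36 ≈ 34.028)
D(L, S) = 1261*L/36 (D(L, S) = 1225*L/36 + L = 1261*L/36)
((-2)³ + D(-35, 2))*P = ((-2)³ + (1261/36)*(-35))*1528 = (-8 - 44135/36)*1528 = -44423/36*1528 = -16969586/9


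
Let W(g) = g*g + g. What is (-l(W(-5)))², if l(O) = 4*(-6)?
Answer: 576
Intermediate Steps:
W(g) = g + g² (W(g) = g² + g = g + g²)
l(O) = -24
(-l(W(-5)))² = (-1*(-24))² = 24² = 576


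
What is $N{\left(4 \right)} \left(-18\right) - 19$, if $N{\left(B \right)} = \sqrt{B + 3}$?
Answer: $-19 - 18 \sqrt{7} \approx -66.624$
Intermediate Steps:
$N{\left(B \right)} = \sqrt{3 + B}$
$N{\left(4 \right)} \left(-18\right) - 19 = \sqrt{3 + 4} \left(-18\right) - 19 = \sqrt{7} \left(-18\right) - 19 = - 18 \sqrt{7} - 19 = -19 - 18 \sqrt{7}$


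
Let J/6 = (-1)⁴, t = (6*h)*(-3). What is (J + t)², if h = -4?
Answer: 6084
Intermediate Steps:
t = 72 (t = (6*(-4))*(-3) = -24*(-3) = 72)
J = 6 (J = 6*(-1)⁴ = 6*1 = 6)
(J + t)² = (6 + 72)² = 78² = 6084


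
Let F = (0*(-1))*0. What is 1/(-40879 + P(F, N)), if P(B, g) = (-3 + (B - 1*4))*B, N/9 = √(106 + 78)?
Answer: -1/40879 ≈ -2.4462e-5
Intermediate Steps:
F = 0 (F = 0*0 = 0)
N = 18*√46 (N = 9*√(106 + 78) = 9*√184 = 9*(2*√46) = 18*√46 ≈ 122.08)
P(B, g) = B*(-7 + B) (P(B, g) = (-3 + (B - 4))*B = (-3 + (-4 + B))*B = (-7 + B)*B = B*(-7 + B))
1/(-40879 + P(F, N)) = 1/(-40879 + 0*(-7 + 0)) = 1/(-40879 + 0*(-7)) = 1/(-40879 + 0) = 1/(-40879) = -1/40879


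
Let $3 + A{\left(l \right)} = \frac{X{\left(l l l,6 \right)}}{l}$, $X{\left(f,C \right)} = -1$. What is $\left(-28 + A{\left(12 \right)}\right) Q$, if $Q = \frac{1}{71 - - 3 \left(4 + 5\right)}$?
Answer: $- \frac{373}{1176} \approx -0.31718$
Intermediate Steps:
$A{\left(l \right)} = -3 - \frac{1}{l}$
$Q = \frac{1}{98}$ ($Q = \frac{1}{71 - \left(-3\right) 9} = \frac{1}{71 - -27} = \frac{1}{71 + 27} = \frac{1}{98} \approx 0.010204$)
$\left(-28 + A{\left(12 \right)}\right) Q = \left(-28 - \frac{37}{12}\right) \frac{1}{98} = \left(- \frac{373}{12}\right) \frac{1}{98} = - \frac{373}{1176}$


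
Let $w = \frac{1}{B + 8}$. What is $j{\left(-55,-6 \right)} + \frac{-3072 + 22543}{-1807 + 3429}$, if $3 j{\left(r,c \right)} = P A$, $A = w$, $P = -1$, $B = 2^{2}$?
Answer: $\frac{349667}{29196} \approx 11.977$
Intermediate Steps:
$B = 4$
$w = \frac{1}{12}$ ($w = \frac{1}{4 + 8} = \frac{1}{12} \approx 0.083333$)
$A = \frac{1}{12} \approx 0.083333$
$j{\left(r,c \right)} = - \frac{1}{36}$ ($j{\left(r,c \right)} = \frac{\left(-1\right) \frac{1}{12}}{3} = \frac{1}{3} \left(- \frac{1}{12}\right) = - \frac{1}{36}$)
$j{\left(-55,-6 \right)} + \frac{-3072 + 22543}{-1807 + 3429} = - \frac{1}{36} + \frac{-3072 + 22543}{-1807 + 3429} = - \frac{1}{36} + \frac{19471}{1622} = \frac{349667}{29196}$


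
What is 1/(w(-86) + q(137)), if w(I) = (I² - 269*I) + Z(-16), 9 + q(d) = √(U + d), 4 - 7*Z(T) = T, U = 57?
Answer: 1495669/45653577383 - 49*√194/45653577383 ≈ 3.2746e-5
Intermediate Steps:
Z(T) = 4/7 - T/7
q(d) = -9 + √(57 + d)
w(I) = 20/7 + I² - 269*I (w(I) = (I² - 269*I) + (4/7 - ⅐*(-16)) = (I² - 269*I) + (4/7 + 16/7) = (I² - 269*I) + 20/7 = 20/7 + I² - 269*I)
1/(w(-86) + q(137)) = 1/((20/7 + (-86)² - 269*(-86)) + (-9 + √(57 + 137))) = 1/((20/7 + 7396 + 23134) + (-9 + √194)) = 1/(213730/7 + (-9 + √194)) = 1/(213667/7 + √194)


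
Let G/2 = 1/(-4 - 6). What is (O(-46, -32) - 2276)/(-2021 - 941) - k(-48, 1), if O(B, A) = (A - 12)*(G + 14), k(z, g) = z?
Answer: 362648/7405 ≈ 48.973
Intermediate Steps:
G = -⅕ (G = 2/(-4 - 6) = 2/(-10) = 2*(-⅒) = -⅕ ≈ -0.20000)
O(B, A) = -828/5 + 69*A/5 (O(B, A) = (A - 12)*(-⅕ + 14) = (-12 + A)*(69/5) = -828/5 + 69*A/5)
(O(-46, -32) - 2276)/(-2021 - 941) - k(-48, 1) = ((-828/5 + (69/5)*(-32)) - 2276)/(-2021 - 941) - 1*(-48) = ((-828/5 - 2208/5) - 2276)/(-2962) + 48 = (-3036/5 - 2276)*(-1/2962) + 48 = -14416/5*(-1/2962) + 48 = 7208/7405 + 48 = 362648/7405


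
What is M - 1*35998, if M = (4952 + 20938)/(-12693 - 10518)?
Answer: -278525156/7737 ≈ -35999.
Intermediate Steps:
M = -8630/7737 (M = 25890/(-23211) = 25890*(-1/23211) = -8630/7737 ≈ -1.1154)
M - 1*35998 = -8630/7737 - 1*35998 = -8630/7737 - 35998 = -278525156/7737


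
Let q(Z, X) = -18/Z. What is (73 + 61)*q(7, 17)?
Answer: -2412/7 ≈ -344.57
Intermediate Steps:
(73 + 61)*q(7, 17) = (73 + 61)*(-18/7) = 134*(-18*⅐) = 134*(-18/7) = -2412/7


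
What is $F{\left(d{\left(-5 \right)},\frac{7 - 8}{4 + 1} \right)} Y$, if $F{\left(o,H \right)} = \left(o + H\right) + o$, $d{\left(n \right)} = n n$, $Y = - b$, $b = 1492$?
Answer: $- \frac{371508}{5} \approx -74302.0$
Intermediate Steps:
$Y = -1492$ ($Y = \left(-1\right) 1492 = -1492$)
$d{\left(n \right)} = n^{2}$
$F{\left(o,H \right)} = H + 2 o$ ($F{\left(o,H \right)} = \left(H + o\right) + o = H + 2 o$)
$F{\left(d{\left(-5 \right)},\frac{7 - 8}{4 + 1} \right)} Y = \left(\frac{7 - 8}{4 + 1} + 2 \left(-5\right)^{2}\right) \left(-1492\right) = \left(- \frac{1}{5} + 2 \cdot 25\right) \left(-1492\right) = \left(\left(-1\right) \frac{1}{5} + 50\right) \left(-1492\right) = \left(- \frac{1}{5} + 50\right) \left(-1492\right) = \frac{249}{5} \left(-1492\right) = - \frac{371508}{5}$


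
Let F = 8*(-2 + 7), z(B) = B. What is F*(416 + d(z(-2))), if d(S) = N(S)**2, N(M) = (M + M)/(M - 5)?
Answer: 816000/49 ≈ 16653.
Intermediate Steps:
N(M) = 2*M/(-5 + M) (N(M) = (2*M)/(-5 + M) = 2*M/(-5 + M))
F = 40 (F = 8*5 = 40)
d(S) = 4*S**2/(-5 + S)**2 (d(S) = (2*S/(-5 + S))**2 = 4*S**2/(-5 + S)**2)
F*(416 + d(z(-2))) = 40*(416 + 4*(-2)**2/(-5 - 2)**2) = 40*(416 + 4*4/(-7)**2) = 40*(416 + 4*4*(1/49)) = 40*(416 + 16/49) = 40*(20400/49) = 816000/49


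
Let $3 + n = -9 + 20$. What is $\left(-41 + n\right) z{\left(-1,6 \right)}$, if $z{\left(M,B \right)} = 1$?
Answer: $-33$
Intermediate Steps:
$n = 8$ ($n = -3 + \left(-9 + 20\right) = -3 + 11 = 8$)
$\left(-41 + n\right) z{\left(-1,6 \right)} = \left(-41 + 8\right) 1 = \left(-33\right) 1 = -33$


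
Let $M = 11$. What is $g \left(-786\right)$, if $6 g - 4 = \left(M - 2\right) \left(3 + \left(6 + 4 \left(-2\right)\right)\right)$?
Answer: $-1703$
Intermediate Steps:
$g = \frac{13}{6}$ ($g = \frac{2}{3} + \frac{\left(11 - 2\right) \left(3 + \left(6 + 4 \left(-2\right)\right)\right)}{6} = \frac{2}{3} + \frac{9 \left(3 + \left(6 - 8\right)\right)}{6} = \frac{2}{3} + \frac{9 \left(3 - 2\right)}{6} = \frac{2}{3} + \frac{9 \cdot 1}{6} = \frac{2}{3} + \frac{1}{6} \cdot 9 = \frac{2}{3} + \frac{3}{2} = \frac{13}{6} \approx 2.1667$)
$g \left(-786\right) = \frac{13}{6} \left(-786\right) = -1703$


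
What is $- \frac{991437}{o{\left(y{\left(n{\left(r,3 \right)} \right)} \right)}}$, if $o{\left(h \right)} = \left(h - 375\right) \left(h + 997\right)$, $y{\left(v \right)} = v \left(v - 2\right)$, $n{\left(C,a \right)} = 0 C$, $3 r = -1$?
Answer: $\frac{330479}{124625} \approx 2.6518$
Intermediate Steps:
$r = - \frac{1}{3}$ ($r = \frac{1}{3} \left(-1\right) = - \frac{1}{3} \approx -0.33333$)
$n{\left(C,a \right)} = 0$
$y{\left(v \right)} = v \left(-2 + v\right)$
$o{\left(h \right)} = \left(-375 + h\right) \left(997 + h\right)$
$- \frac{991437}{o{\left(y{\left(n{\left(r,3 \right)} \right)} \right)}} = - \frac{991437}{-373875 + \left(0 \left(-2 + 0\right)\right)^{2} + 622 \cdot 0 \left(-2 + 0\right)} = - \frac{991437}{-373875 + \left(0 \left(-2\right)\right)^{2} + 622 \cdot 0 \left(-2\right)} = - \frac{991437}{-373875 + 0^{2} + 622 \cdot 0} = - \frac{991437}{-373875 + 0 + 0} = - \frac{991437}{-373875} = \left(-991437\right) \left(- \frac{1}{373875}\right) = \frac{330479}{124625}$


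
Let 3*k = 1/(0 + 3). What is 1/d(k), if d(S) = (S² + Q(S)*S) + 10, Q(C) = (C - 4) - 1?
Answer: 81/767 ≈ 0.10561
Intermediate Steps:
Q(C) = -5 + C (Q(C) = (-4 + C) - 1 = -5 + C)
k = ⅑ (k = 1/(3*(0 + 3)) = (⅓)/3 = (⅓)*(⅓) = ⅑ ≈ 0.11111)
d(S) = 10 + S² + S*(-5 + S) (d(S) = (S² + (-5 + S)*S) + 10 = (S² + S*(-5 + S)) + 10 = 10 + S² + S*(-5 + S))
1/d(k) = 1/(10 + (⅑)² + (-5 + ⅑)/9) = 1/(10 + 1/81 + (⅑)*(-44/9)) = 1/(10 + 1/81 - 44/81) = 1/(767/81) = 81/767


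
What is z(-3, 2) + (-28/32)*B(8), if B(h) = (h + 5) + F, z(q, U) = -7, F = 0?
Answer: -147/8 ≈ -18.375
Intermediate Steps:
B(h) = 5 + h (B(h) = (h + 5) + 0 = (5 + h) + 0 = 5 + h)
z(-3, 2) + (-28/32)*B(8) = -7 + (-28/32)*(5 + 8) = -7 - 28*1/32*13 = -7 - 7/8*13 = -7 - 91/8 = -147/8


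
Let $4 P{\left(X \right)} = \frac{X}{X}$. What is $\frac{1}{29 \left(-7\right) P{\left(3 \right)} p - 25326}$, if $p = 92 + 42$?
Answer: $- \frac{2}{64253} \approx -3.1127 \cdot 10^{-5}$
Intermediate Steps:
$p = 134$
$P{\left(X \right)} = \frac{1}{4}$ ($P{\left(X \right)} = \frac{X \frac{1}{X}}{4} = \frac{1}{4} \cdot 1 = \frac{1}{4}$)
$\frac{1}{29 \left(-7\right) P{\left(3 \right)} p - 25326} = \frac{1}{29 \left(-7\right) \frac{1}{4} \cdot 134 - 25326} = \frac{1}{\left(-203\right) \frac{1}{4} \cdot 134 - 25326} = \frac{1}{\left(- \frac{203}{4}\right) 134 - 25326} = \frac{1}{- \frac{13601}{2} - 25326} = \frac{1}{- \frac{64253}{2}} = - \frac{2}{64253}$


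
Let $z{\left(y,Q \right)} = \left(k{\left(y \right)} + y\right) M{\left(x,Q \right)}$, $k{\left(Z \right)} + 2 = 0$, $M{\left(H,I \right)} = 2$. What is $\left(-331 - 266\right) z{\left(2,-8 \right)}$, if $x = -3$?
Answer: $0$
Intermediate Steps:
$k{\left(Z \right)} = -2$ ($k{\left(Z \right)} = -2 + 0 = -2$)
$z{\left(y,Q \right)} = -4 + 2 y$ ($z{\left(y,Q \right)} = \left(-2 + y\right) 2 = -4 + 2 y$)
$\left(-331 - 266\right) z{\left(2,-8 \right)} = \left(-331 - 266\right) \left(-4 + 2 \cdot 2\right) = \left(-331 - 266\right) \left(-4 + 4\right) = \left(-597\right) 0 = 0$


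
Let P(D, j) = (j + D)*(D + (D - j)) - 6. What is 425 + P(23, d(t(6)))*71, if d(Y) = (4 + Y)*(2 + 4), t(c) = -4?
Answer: 75117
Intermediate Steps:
d(Y) = 24 + 6*Y (d(Y) = (4 + Y)*6 = 24 + 6*Y)
P(D, j) = -6 + (D + j)*(-j + 2*D) (P(D, j) = (D + j)*(-j + 2*D) - 6 = -6 + (D + j)*(-j + 2*D))
425 + P(23, d(t(6)))*71 = 425 + (-6 - (24 + 6*(-4))**2 + 2*23**2 + 23*(24 + 6*(-4)))*71 = 425 + (-6 - (24 - 24)**2 + 2*529 + 23*(24 - 24))*71 = 425 + (-6 - 1*0**2 + 1058 + 23*0)*71 = 425 + (-6 - 1*0 + 1058 + 0)*71 = 425 + (-6 + 0 + 1058 + 0)*71 = 425 + 1052*71 = 425 + 74692 = 75117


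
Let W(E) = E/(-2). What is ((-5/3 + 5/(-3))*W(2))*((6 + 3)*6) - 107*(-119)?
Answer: 12913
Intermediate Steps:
W(E) = -E/2 (W(E) = E*(-1/2) = -E/2)
((-5/3 + 5/(-3))*W(2))*((6 + 3)*6) - 107*(-119) = ((-5/3 + 5/(-3))*(-1/2*2))*((6 + 3)*6) - 107*(-119) = ((-5*1/3 + 5*(-1/3))*(-1))*(9*6) + 12733 = ((-5/3 - 5/3)*(-1))*54 + 12733 = -10/3*(-1)*54 + 12733 = (10/3)*54 + 12733 = 180 + 12733 = 12913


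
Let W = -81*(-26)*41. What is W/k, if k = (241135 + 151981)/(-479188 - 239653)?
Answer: -31034522493/196558 ≈ -1.5789e+5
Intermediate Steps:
W = 86346 (W = 2106*41 = 86346)
k = -393116/718841 (k = 393116/(-718841) = 393116*(-1/718841) = -393116/718841 ≈ -0.54688)
W/k = 86346/(-393116/718841) = 86346*(-718841/393116) = -31034522493/196558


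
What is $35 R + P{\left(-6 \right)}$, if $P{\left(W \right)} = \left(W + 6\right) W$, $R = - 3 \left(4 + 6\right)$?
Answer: $-1050$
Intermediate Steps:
$R = -30$ ($R = \left(-3\right) 10 = -30$)
$P{\left(W \right)} = W \left(6 + W\right)$ ($P{\left(W \right)} = \left(6 + W\right) W = W \left(6 + W\right)$)
$35 R + P{\left(-6 \right)} = 35 \left(-30\right) - 6 \left(6 - 6\right) = -1050 - 0 = -1050 + 0 = -1050$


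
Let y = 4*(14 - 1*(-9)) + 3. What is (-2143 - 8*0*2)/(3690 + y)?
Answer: -2143/3785 ≈ -0.56618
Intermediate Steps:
y = 95 (y = 4*(14 + 9) + 3 = 4*23 + 3 = 92 + 3 = 95)
(-2143 - 8*0*2)/(3690 + y) = (-2143 - 8*0*2)/(3690 + 95) = (-2143 + 0*2)/3785 = (-2143 + 0)*(1/3785) = -2143*1/3785 = -2143/3785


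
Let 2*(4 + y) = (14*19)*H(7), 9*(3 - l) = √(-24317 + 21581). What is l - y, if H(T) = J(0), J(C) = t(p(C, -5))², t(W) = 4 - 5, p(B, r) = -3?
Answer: -126 - 4*I*√19/3 ≈ -126.0 - 5.8119*I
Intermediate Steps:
t(W) = -1
l = 3 - 4*I*√19/3 (l = 3 - √(-24317 + 21581)/9 = 3 - 4*I*√19/3 ≈ 3.0 - 5.8119*I)
J(C) = 1 (J(C) = (-1)² = 1)
H(T) = 1
y = 129 (y = -4 + ((14*19)*1)/2 = -4 + (266*1)/2 = -4 + (½)*266 = -4 + 133 = 129)
l - y = (3 - 4*I*√19/3) - 1*129 = (3 - 4*I*√19/3) - 129 = -126 - 4*I*√19/3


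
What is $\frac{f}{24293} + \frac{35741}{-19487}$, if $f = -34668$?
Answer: $- \frac{1543831429}{473397691} \approx -3.2612$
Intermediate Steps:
$\frac{f}{24293} + \frac{35741}{-19487} = - \frac{34668}{24293} + \frac{35741}{-19487} = \left(-34668\right) \frac{1}{24293} + 35741 \left(- \frac{1}{19487}\right) = - \frac{34668}{24293} - \frac{35741}{19487} = - \frac{1543831429}{473397691}$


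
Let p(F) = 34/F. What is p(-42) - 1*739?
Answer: -15536/21 ≈ -739.81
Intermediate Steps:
p(-42) - 1*739 = 34/(-42) - 1*739 = 34*(-1/42) - 739 = -17/21 - 739 = -15536/21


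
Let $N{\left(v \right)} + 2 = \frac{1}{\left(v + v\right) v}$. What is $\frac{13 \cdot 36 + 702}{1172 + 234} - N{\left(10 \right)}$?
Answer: $\frac{397497}{140600} \approx 2.8271$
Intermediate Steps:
$N{\left(v \right)} = -2 + \frac{1}{2 v^{2}}$ ($N{\left(v \right)} = -2 + \frac{1}{\left(v + v\right) v} = -2 + \frac{1}{2 v v} = -2 + \frac{\frac{1}{2} \frac{1}{v}}{v} = -2 + \frac{1}{2 v^{2}}$)
$\frac{13 \cdot 36 + 702}{1172 + 234} - N{\left(10 \right)} = \frac{13 \cdot 36 + 702}{1172 + 234} - \left(-2 + \frac{1}{2 \cdot 100}\right) = \frac{468 + 702}{1406} - \left(-2 + \frac{1}{2} \cdot \frac{1}{100}\right) = 1170 \cdot \frac{1}{1406} - \left(-2 + \frac{1}{200}\right) = \frac{585}{703} - - \frac{399}{200} = \frac{585}{703} + \frac{399}{200} = \frac{397497}{140600}$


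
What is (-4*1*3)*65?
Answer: -780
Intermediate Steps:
(-4*1*3)*65 = -4*3*65 = -12*65 = -780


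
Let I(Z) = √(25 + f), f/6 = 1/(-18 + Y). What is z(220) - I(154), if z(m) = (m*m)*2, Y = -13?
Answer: 96800 - √23839/31 ≈ 96795.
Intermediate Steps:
z(m) = 2*m² (z(m) = m²*2 = 2*m²)
f = -6/31 (f = 6/(-18 - 13) = 6/(-31) = 6*(-1/31) = -6/31 ≈ -0.19355)
I(Z) = √23839/31 (I(Z) = √(25 - 6/31) = √(769/31) = √23839/31)
z(220) - I(154) = 2*220² - √23839/31 = 2*48400 - √23839/31 = 96800 - √23839/31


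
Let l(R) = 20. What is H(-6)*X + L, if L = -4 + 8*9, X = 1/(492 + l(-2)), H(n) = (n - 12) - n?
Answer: 8701/128 ≈ 67.977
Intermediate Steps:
H(n) = -12 (H(n) = (-12 + n) - n = -12)
X = 1/512 (X = 1/(492 + 20) = 1/512 ≈ 0.0019531)
L = 68 (L = -4 + 72 = 68)
H(-6)*X + L = -12*1/512 + 68 = -3/128 + 68 = 8701/128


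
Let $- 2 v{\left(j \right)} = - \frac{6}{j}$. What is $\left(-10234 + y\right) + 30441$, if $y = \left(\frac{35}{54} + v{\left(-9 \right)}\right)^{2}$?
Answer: $\frac{58923901}{2916} \approx 20207.0$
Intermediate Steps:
$v{\left(j \right)} = \frac{3}{j}$ ($v{\left(j \right)} = - \frac{\left(-6\right) \frac{1}{j}}{2} = \frac{3}{j}$)
$y = \frac{289}{2916}$ ($y = \left(\frac{35}{54} + \frac{3}{-9}\right)^{2} = \left(35 \cdot \frac{1}{54} + 3 \left(- \frac{1}{9}\right)\right)^{2} = \left(\frac{35}{54} - \frac{1}{3}\right)^{2} = \left(\frac{17}{54}\right)^{2} = \frac{289}{2916} \approx 0.099108$)
$\left(-10234 + y\right) + 30441 = \left(-10234 + \frac{289}{2916}\right) + 30441 = - \frac{29842055}{2916} + 30441 = \frac{58923901}{2916}$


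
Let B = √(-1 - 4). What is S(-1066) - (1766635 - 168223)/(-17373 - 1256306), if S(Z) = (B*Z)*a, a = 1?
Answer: 1598412/1273679 - 1066*I*√5 ≈ 1.255 - 2383.6*I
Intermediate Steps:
B = I*√5 (B = √(-5) = I*√5 ≈ 2.2361*I)
S(Z) = I*Z*√5 (S(Z) = ((I*√5)*Z)*1 = (I*Z*√5)*1 = I*Z*√5)
S(-1066) - (1766635 - 168223)/(-17373 - 1256306) = I*(-1066)*√5 - (1766635 - 168223)/(-17373 - 1256306) = -1066*I*√5 - 1598412/(-1273679) = -1066*I*√5 - 1598412*(-1)/1273679 = -1066*I*√5 - 1*(-1598412/1273679) = -1066*I*√5 + 1598412/1273679 = 1598412/1273679 - 1066*I*√5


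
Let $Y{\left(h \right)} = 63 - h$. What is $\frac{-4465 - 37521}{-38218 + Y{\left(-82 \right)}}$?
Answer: $\frac{5998}{5439} \approx 1.1028$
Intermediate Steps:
$\frac{-4465 - 37521}{-38218 + Y{\left(-82 \right)}} = \frac{-4465 - 37521}{-38218 + \left(63 - -82\right)} = - \frac{41986}{-38218 + \left(63 + 82\right)} = - \frac{41986}{-38218 + 145} = - \frac{41986}{-38073} = \left(-41986\right) \left(- \frac{1}{38073}\right) = \frac{5998}{5439}$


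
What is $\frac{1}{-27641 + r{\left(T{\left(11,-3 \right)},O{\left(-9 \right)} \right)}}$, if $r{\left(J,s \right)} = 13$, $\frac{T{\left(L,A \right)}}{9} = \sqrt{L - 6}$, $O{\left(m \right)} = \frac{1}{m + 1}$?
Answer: $- \frac{1}{27628} \approx -3.6195 \cdot 10^{-5}$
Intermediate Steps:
$O{\left(m \right)} = \frac{1}{1 + m}$
$T{\left(L,A \right)} = 9 \sqrt{-6 + L}$ ($T{\left(L,A \right)} = 9 \sqrt{L - 6} = 9 \sqrt{-6 + L}$)
$\frac{1}{-27641 + r{\left(T{\left(11,-3 \right)},O{\left(-9 \right)} \right)}} = \frac{1}{-27641 + 13} = \frac{1}{-27628} = - \frac{1}{27628}$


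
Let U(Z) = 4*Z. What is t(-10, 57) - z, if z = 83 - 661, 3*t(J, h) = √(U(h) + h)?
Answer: 578 + √285/3 ≈ 583.63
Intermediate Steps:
t(J, h) = √5*√h/3 (t(J, h) = √(4*h + h)/3 = √(5*h)/3 = (√5*√h)/3 = √5*√h/3)
z = -578
t(-10, 57) - z = √5*√57/3 - 1*(-578) = √285/3 + 578 = 578 + √285/3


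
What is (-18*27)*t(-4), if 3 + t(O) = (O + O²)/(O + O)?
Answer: 2187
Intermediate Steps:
t(O) = -3 + (O + O²)/(2*O) (t(O) = -3 + (O + O²)/(O + O) = -3 + (O + O²)/((2*O)) = -3 + (O + O²)*(1/(2*O)) = -3 + (O + O²)/(2*O))
(-18*27)*t(-4) = (-18*27)*(-5/2 + (½)*(-4)) = -486*(-5/2 - 2) = -486*(-9/2) = 2187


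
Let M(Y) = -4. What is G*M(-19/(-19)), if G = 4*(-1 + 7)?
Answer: -96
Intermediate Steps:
G = 24 (G = 4*6 = 24)
G*M(-19/(-19)) = 24*(-4) = -96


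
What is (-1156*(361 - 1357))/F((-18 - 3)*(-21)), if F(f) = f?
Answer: 383792/147 ≈ 2610.8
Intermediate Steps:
(-1156*(361 - 1357))/F((-18 - 3)*(-21)) = (-1156*(361 - 1357))/(((-18 - 3)*(-21))) = (-1156*(-996))/((-21*(-21))) = 1151376/441 = 1151376*(1/441) = 383792/147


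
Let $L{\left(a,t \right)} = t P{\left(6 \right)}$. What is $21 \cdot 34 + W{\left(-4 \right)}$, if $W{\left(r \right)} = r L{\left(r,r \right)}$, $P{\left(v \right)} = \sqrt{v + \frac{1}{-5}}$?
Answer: $714 + \frac{16 \sqrt{145}}{5} \approx 752.53$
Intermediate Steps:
$P{\left(v \right)} = \sqrt{- \frac{1}{5} + v}$ ($P{\left(v \right)} = \sqrt{v - \frac{1}{5}} = \sqrt{- \frac{1}{5} + v}$)
$L{\left(a,t \right)} = \frac{t \sqrt{145}}{5}$ ($L{\left(a,t \right)} = t \frac{\sqrt{-5 + 25 \cdot 6}}{5} = t \frac{\sqrt{-5 + 150}}{5} = t \frac{\sqrt{145}}{5} = \frac{t \sqrt{145}}{5}$)
$W{\left(r \right)} = \frac{\sqrt{145} r^{2}}{5}$ ($W{\left(r \right)} = r \frac{r \sqrt{145}}{5} = \frac{\sqrt{145} r^{2}}{5}$)
$21 \cdot 34 + W{\left(-4 \right)} = 21 \cdot 34 + \frac{\sqrt{145} \left(-4\right)^{2}}{5} = 714 + \frac{1}{5} \sqrt{145} \cdot 16 = 714 + \frac{16 \sqrt{145}}{5}$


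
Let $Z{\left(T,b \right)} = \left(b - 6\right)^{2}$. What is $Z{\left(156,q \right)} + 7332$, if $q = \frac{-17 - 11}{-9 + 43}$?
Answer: $\frac{2132404}{289} \approx 7378.6$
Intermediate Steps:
$q = - \frac{14}{17}$ ($q = - \frac{28}{34} = \left(-28\right) \frac{1}{34} = - \frac{14}{17} \approx -0.82353$)
$Z{\left(T,b \right)} = \left(-6 + b\right)^{2}$
$Z{\left(156,q \right)} + 7332 = \left(-6 - \frac{14}{17}\right)^{2} + 7332 = \left(- \frac{116}{17}\right)^{2} + 7332 = \frac{13456}{289} + 7332 = \frac{2132404}{289}$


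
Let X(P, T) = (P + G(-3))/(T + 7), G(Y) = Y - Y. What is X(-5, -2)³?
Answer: -1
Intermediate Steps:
G(Y) = 0
X(P, T) = P/(7 + T) (X(P, T) = (P + 0)/(T + 7) = P/(7 + T))
X(-5, -2)³ = (-5/(7 - 2))³ = (-5/5)³ = (-5*⅕)³ = (-1)³ = -1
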